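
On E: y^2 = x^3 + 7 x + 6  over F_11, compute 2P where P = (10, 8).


Doubling: s = (3 x1^2 + a) / (2 y1)
s = (3*10^2 + 7) / (2*8) mod 11 = 2
x3 = s^2 - 2 x1 mod 11 = 2^2 - 2*10 = 6
y3 = s (x1 - x3) - y1 mod 11 = 2 * (10 - 6) - 8 = 0

2P = (6, 0)


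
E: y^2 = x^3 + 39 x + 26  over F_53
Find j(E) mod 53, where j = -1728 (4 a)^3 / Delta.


Delta = -16(4 a^3 + 27 b^2) mod 53 = 25
-1728 * (4 a)^3 = -1728 * (4*39)^3 mod 53 = 16
j = 16 * 25^(-1) mod 53 = 7

j = 7 (mod 53)


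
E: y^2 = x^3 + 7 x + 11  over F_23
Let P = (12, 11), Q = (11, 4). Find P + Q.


P != Q, so use the chord formula.
s = (y2 - y1) / (x2 - x1) = (16) / (22) mod 23 = 7
x3 = s^2 - x1 - x2 mod 23 = 7^2 - 12 - 11 = 3
y3 = s (x1 - x3) - y1 mod 23 = 7 * (12 - 3) - 11 = 6

P + Q = (3, 6)


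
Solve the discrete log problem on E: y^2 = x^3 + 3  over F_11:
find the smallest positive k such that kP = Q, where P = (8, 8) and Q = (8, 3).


Enumerate multiples of P until we hit Q = (8, 3):
  1P = (8, 8)
  2P = (7, 4)
  3P = (1, 9)
  4P = (0, 5)
  5P = (4, 10)
  6P = (2, 0)
  7P = (4, 1)
  8P = (0, 6)
  9P = (1, 2)
  10P = (7, 7)
  11P = (8, 3)
Match found at i = 11.

k = 11


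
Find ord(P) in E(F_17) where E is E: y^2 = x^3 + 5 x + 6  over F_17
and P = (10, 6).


Compute successive multiples of P until we hit O:
  1P = (10, 6)
  2P = (12, 14)
  3P = (11, 7)
  4P = (14, 7)
  5P = (9, 7)
  6P = (16, 0)
  7P = (9, 10)
  8P = (14, 10)
  ... (continuing to 12P)
  12P = O

ord(P) = 12


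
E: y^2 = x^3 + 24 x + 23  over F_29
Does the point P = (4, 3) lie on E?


Check whether y^2 = x^3 + 24 x + 23 (mod 29) for (x, y) = (4, 3).
LHS: y^2 = 3^2 mod 29 = 9
RHS: x^3 + 24 x + 23 = 4^3 + 24*4 + 23 mod 29 = 9
LHS = RHS

Yes, on the curve


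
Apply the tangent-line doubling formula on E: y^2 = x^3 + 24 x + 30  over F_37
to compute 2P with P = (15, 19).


Doubling: s = (3 x1^2 + a) / (2 y1)
s = (3*15^2 + 24) / (2*19) mod 37 = 33
x3 = s^2 - 2 x1 mod 37 = 33^2 - 2*15 = 23
y3 = s (x1 - x3) - y1 mod 37 = 33 * (15 - 23) - 19 = 13

2P = (23, 13)


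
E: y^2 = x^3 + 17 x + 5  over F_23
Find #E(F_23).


For each x in F_23, count y with y^2 = x^3 + 17 x + 5 mod 23:
  x = 1: RHS = 0, y in [0]  -> 1 point(s)
  x = 2: RHS = 1, y in [1, 22]  -> 2 point(s)
  x = 5: RHS = 8, y in [10, 13]  -> 2 point(s)
  x = 6: RHS = 1, y in [1, 22]  -> 2 point(s)
  x = 8: RHS = 9, y in [3, 20]  -> 2 point(s)
  x = 9: RHS = 13, y in [6, 17]  -> 2 point(s)
  x = 10: RHS = 2, y in [5, 18]  -> 2 point(s)
  x = 13: RHS = 8, y in [10, 13]  -> 2 point(s)
  x = 15: RHS = 1, y in [1, 22]  -> 2 point(s)
  x = 16: RHS = 3, y in [7, 16]  -> 2 point(s)
  x = 17: RHS = 9, y in [3, 20]  -> 2 point(s)
  x = 18: RHS = 2, y in [5, 18]  -> 2 point(s)
  x = 21: RHS = 9, y in [3, 20]  -> 2 point(s)
Affine points: 25. Add the point at infinity: total = 26.

#E(F_23) = 26


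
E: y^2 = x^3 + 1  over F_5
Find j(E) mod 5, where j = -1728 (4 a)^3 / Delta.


Delta = -16(4 a^3 + 27 b^2) mod 5 = 3
-1728 * (4 a)^3 = -1728 * (4*0)^3 mod 5 = 0
j = 0 * 3^(-1) mod 5 = 0

j = 0 (mod 5)


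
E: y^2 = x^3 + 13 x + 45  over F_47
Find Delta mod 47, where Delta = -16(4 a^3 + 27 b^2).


4 a^3 + 27 b^2 = 4*13^3 + 27*45^2 = 8788 + 54675 = 63463
Delta = -16 * (63463) = -1015408
Delta mod 47 = 27

Delta = 27 (mod 47)


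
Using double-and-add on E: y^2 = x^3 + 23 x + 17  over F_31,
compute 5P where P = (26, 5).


k = 5 = 101_2 (binary, LSB first: 101)
Double-and-add from P = (26, 5):
  bit 0 = 1: acc = O + (26, 5) = (26, 5)
  bit 1 = 0: acc unchanged = (26, 5)
  bit 2 = 1: acc = (26, 5) + (5, 28) = (18, 1)

5P = (18, 1)


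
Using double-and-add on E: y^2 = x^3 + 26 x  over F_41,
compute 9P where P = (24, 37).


k = 9 = 1001_2 (binary, LSB first: 1001)
Double-and-add from P = (24, 37):
  bit 0 = 1: acc = O + (24, 37) = (24, 37)
  bit 1 = 0: acc unchanged = (24, 37)
  bit 2 = 0: acc unchanged = (24, 37)
  bit 3 = 1: acc = (24, 37) + (9, 15) = (24, 4)

9P = (24, 4)


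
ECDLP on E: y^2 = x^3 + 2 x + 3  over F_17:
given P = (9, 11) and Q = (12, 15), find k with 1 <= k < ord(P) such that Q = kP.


Enumerate multiples of P until we hit Q = (12, 15):
  1P = (9, 11)
  2P = (3, 11)
  3P = (5, 6)
  4P = (12, 15)
Match found at i = 4.

k = 4


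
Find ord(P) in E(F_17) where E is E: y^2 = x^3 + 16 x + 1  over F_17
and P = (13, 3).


Compute successive multiples of P until we hit O:
  1P = (13, 3)
  2P = (16, 16)
  3P = (3, 12)
  4P = (3, 5)
  5P = (16, 1)
  6P = (13, 14)
  7P = O

ord(P) = 7


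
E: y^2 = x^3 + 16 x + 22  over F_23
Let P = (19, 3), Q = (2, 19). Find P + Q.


P != Q, so use the chord formula.
s = (y2 - y1) / (x2 - x1) = (16) / (6) mod 23 = 18
x3 = s^2 - x1 - x2 mod 23 = 18^2 - 19 - 2 = 4
y3 = s (x1 - x3) - y1 mod 23 = 18 * (19 - 4) - 3 = 14

P + Q = (4, 14)


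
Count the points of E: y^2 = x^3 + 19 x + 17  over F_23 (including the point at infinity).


For each x in F_23, count y with y^2 = x^3 + 19 x + 17 mod 23:
  x = 3: RHS = 9, y in [3, 20]  -> 2 point(s)
  x = 6: RHS = 2, y in [5, 18]  -> 2 point(s)
  x = 11: RHS = 16, y in [4, 19]  -> 2 point(s)
  x = 12: RHS = 18, y in [8, 15]  -> 2 point(s)
  x = 13: RHS = 0, y in [0]  -> 1 point(s)
  x = 16: RHS = 1, y in [1, 22]  -> 2 point(s)
  x = 17: RHS = 9, y in [3, 20]  -> 2 point(s)
  x = 18: RHS = 4, y in [2, 21]  -> 2 point(s)
  x = 20: RHS = 2, y in [5, 18]  -> 2 point(s)
Affine points: 17. Add the point at infinity: total = 18.

#E(F_23) = 18


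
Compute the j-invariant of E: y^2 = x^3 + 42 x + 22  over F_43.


Delta = -16(4 a^3 + 27 b^2) mod 43 = 42
-1728 * (4 a)^3 = -1728 * (4*42)^3 mod 43 = 39
j = 39 * 42^(-1) mod 43 = 4

j = 4 (mod 43)


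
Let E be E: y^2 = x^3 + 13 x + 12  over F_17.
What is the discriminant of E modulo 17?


4 a^3 + 27 b^2 = 4*13^3 + 27*12^2 = 8788 + 3888 = 12676
Delta = -16 * (12676) = -202816
Delta mod 17 = 11

Delta = 11 (mod 17)


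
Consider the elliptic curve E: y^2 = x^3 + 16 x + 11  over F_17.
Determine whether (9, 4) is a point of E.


Check whether y^2 = x^3 + 16 x + 11 (mod 17) for (x, y) = (9, 4).
LHS: y^2 = 4^2 mod 17 = 16
RHS: x^3 + 16 x + 11 = 9^3 + 16*9 + 11 mod 17 = 0
LHS != RHS

No, not on the curve


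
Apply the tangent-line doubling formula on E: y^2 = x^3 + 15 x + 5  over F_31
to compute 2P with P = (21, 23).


Doubling: s = (3 x1^2 + a) / (2 y1)
s = (3*21^2 + 15) / (2*23) mod 31 = 21
x3 = s^2 - 2 x1 mod 31 = 21^2 - 2*21 = 27
y3 = s (x1 - x3) - y1 mod 31 = 21 * (21 - 27) - 23 = 6

2P = (27, 6)


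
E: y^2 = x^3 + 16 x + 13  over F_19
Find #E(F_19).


For each x in F_19, count y with y^2 = x^3 + 16 x + 13 mod 19:
  x = 1: RHS = 11, y in [7, 12]  -> 2 point(s)
  x = 5: RHS = 9, y in [3, 16]  -> 2 point(s)
  x = 8: RHS = 7, y in [8, 11]  -> 2 point(s)
  x = 11: RHS = 0, y in [0]  -> 1 point(s)
  x = 13: RHS = 5, y in [9, 10]  -> 2 point(s)
  x = 14: RHS = 17, y in [6, 13]  -> 2 point(s)
  x = 17: RHS = 11, y in [7, 12]  -> 2 point(s)
Affine points: 13. Add the point at infinity: total = 14.

#E(F_19) = 14


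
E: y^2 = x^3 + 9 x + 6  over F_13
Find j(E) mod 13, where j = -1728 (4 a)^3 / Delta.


Delta = -16(4 a^3 + 27 b^2) mod 13 = 10
-1728 * (4 a)^3 = -1728 * (4*9)^3 mod 13 = 12
j = 12 * 10^(-1) mod 13 = 9

j = 9 (mod 13)


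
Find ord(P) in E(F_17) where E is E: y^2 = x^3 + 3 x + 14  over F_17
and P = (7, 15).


Compute successive multiples of P until we hit O:
  1P = (7, 15)
  2P = (11, 16)
  3P = (15, 0)
  4P = (11, 1)
  5P = (7, 2)
  6P = O

ord(P) = 6


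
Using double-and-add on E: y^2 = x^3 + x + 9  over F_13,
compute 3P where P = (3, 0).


k = 3 = 11_2 (binary, LSB first: 11)
Double-and-add from P = (3, 0):
  bit 0 = 1: acc = O + (3, 0) = (3, 0)
  bit 1 = 1: acc = (3, 0) + O = (3, 0)

3P = (3, 0)


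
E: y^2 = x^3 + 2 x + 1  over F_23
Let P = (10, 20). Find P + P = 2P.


Doubling: s = (3 x1^2 + a) / (2 y1)
s = (3*10^2 + 2) / (2*20) mod 23 = 11
x3 = s^2 - 2 x1 mod 23 = 11^2 - 2*10 = 9
y3 = s (x1 - x3) - y1 mod 23 = 11 * (10 - 9) - 20 = 14

2P = (9, 14)


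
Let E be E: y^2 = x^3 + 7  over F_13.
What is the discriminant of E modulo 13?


4 a^3 + 27 b^2 = 4*0^3 + 27*7^2 = 0 + 1323 = 1323
Delta = -16 * (1323) = -21168
Delta mod 13 = 9

Delta = 9 (mod 13)


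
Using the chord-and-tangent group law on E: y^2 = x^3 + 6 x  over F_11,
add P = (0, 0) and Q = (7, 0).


P != Q, so use the chord formula.
s = (y2 - y1) / (x2 - x1) = (0) / (7) mod 11 = 0
x3 = s^2 - x1 - x2 mod 11 = 0^2 - 0 - 7 = 4
y3 = s (x1 - x3) - y1 mod 11 = 0 * (0 - 4) - 0 = 0

P + Q = (4, 0)


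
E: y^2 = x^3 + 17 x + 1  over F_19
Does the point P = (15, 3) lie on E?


Check whether y^2 = x^3 + 17 x + 1 (mod 19) for (x, y) = (15, 3).
LHS: y^2 = 3^2 mod 19 = 9
RHS: x^3 + 17 x + 1 = 15^3 + 17*15 + 1 mod 19 = 2
LHS != RHS

No, not on the curve


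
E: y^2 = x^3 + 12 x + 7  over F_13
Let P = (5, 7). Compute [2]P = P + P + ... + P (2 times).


k = 2 = 10_2 (binary, LSB first: 01)
Double-and-add from P = (5, 7):
  bit 0 = 0: acc unchanged = O
  bit 1 = 1: acc = O + (6, 10) = (6, 10)

2P = (6, 10)


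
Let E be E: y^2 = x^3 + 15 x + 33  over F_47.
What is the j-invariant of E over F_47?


Delta = -16(4 a^3 + 27 b^2) mod 47 = 34
-1728 * (4 a)^3 = -1728 * (4*15)^3 mod 47 = 9
j = 9 * 34^(-1) mod 47 = 21

j = 21 (mod 47)


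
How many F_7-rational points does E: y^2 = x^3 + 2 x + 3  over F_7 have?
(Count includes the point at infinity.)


For each x in F_7, count y with y^2 = x^3 + 2 x + 3 mod 7:
  x = 2: RHS = 1, y in [1, 6]  -> 2 point(s)
  x = 3: RHS = 1, y in [1, 6]  -> 2 point(s)
  x = 6: RHS = 0, y in [0]  -> 1 point(s)
Affine points: 5. Add the point at infinity: total = 6.

#E(F_7) = 6


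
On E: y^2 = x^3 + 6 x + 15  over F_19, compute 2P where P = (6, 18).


Doubling: s = (3 x1^2 + a) / (2 y1)
s = (3*6^2 + 6) / (2*18) mod 19 = 0
x3 = s^2 - 2 x1 mod 19 = 0^2 - 2*6 = 7
y3 = s (x1 - x3) - y1 mod 19 = 0 * (6 - 7) - 18 = 1

2P = (7, 1)


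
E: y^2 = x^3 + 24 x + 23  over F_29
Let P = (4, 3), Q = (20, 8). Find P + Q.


P != Q, so use the chord formula.
s = (y2 - y1) / (x2 - x1) = (5) / (16) mod 29 = 13
x3 = s^2 - x1 - x2 mod 29 = 13^2 - 4 - 20 = 0
y3 = s (x1 - x3) - y1 mod 29 = 13 * (4 - 0) - 3 = 20

P + Q = (0, 20)


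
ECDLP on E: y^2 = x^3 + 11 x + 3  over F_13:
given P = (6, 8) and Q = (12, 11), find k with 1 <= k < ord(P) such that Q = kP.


Enumerate multiples of P until we hit Q = (12, 11):
  1P = (6, 8)
  2P = (0, 9)
  3P = (11, 8)
  4P = (9, 5)
  5P = (12, 11)
Match found at i = 5.

k = 5


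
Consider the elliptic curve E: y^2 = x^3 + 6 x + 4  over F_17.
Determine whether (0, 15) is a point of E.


Check whether y^2 = x^3 + 6 x + 4 (mod 17) for (x, y) = (0, 15).
LHS: y^2 = 15^2 mod 17 = 4
RHS: x^3 + 6 x + 4 = 0^3 + 6*0 + 4 mod 17 = 4
LHS = RHS

Yes, on the curve


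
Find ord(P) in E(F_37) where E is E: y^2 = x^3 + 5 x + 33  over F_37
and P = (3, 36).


Compute successive multiples of P until we hit O:
  1P = (3, 36)
  2P = (28, 31)
  3P = (9, 17)
  4P = (34, 19)
  5P = (7, 2)
  6P = (16, 19)
  7P = (30, 5)
  8P = (31, 3)
  ... (continuing to 41P)
  41P = O

ord(P) = 41


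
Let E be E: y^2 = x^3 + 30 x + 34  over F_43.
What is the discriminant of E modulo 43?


4 a^3 + 27 b^2 = 4*30^3 + 27*34^2 = 108000 + 31212 = 139212
Delta = -16 * (139212) = -2227392
Delta mod 43 = 8

Delta = 8 (mod 43)


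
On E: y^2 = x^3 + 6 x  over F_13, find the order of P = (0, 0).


Compute successive multiples of P until we hit O:
  1P = (0, 0)
  2P = O

ord(P) = 2


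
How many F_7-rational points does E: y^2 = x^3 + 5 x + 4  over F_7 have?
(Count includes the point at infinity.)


For each x in F_7, count y with y^2 = x^3 + 5 x + 4 mod 7:
  x = 0: RHS = 4, y in [2, 5]  -> 2 point(s)
  x = 2: RHS = 1, y in [1, 6]  -> 2 point(s)
  x = 3: RHS = 4, y in [2, 5]  -> 2 point(s)
  x = 4: RHS = 4, y in [2, 5]  -> 2 point(s)
  x = 5: RHS = 0, y in [0]  -> 1 point(s)
Affine points: 9. Add the point at infinity: total = 10.

#E(F_7) = 10


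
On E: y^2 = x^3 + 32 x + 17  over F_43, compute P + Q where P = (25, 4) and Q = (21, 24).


P != Q, so use the chord formula.
s = (y2 - y1) / (x2 - x1) = (20) / (39) mod 43 = 38
x3 = s^2 - x1 - x2 mod 43 = 38^2 - 25 - 21 = 22
y3 = s (x1 - x3) - y1 mod 43 = 38 * (25 - 22) - 4 = 24

P + Q = (22, 24)


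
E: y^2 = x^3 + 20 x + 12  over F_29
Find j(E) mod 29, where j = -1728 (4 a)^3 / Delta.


Delta = -16(4 a^3 + 27 b^2) mod 29 = 21
-1728 * (4 a)^3 = -1728 * (4*20)^3 mod 29 = 2
j = 2 * 21^(-1) mod 29 = 7

j = 7 (mod 29)


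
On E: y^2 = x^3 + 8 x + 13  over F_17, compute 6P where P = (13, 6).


k = 6 = 110_2 (binary, LSB first: 011)
Double-and-add from P = (13, 6):
  bit 0 = 0: acc unchanged = O
  bit 1 = 1: acc = O + (9, 7) = (9, 7)
  bit 2 = 1: acc = (9, 7) + (14, 9) = (3, 9)

6P = (3, 9)


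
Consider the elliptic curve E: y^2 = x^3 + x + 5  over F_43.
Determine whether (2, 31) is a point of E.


Check whether y^2 = x^3 + 1 x + 5 (mod 43) for (x, y) = (2, 31).
LHS: y^2 = 31^2 mod 43 = 15
RHS: x^3 + 1 x + 5 = 2^3 + 1*2 + 5 mod 43 = 15
LHS = RHS

Yes, on the curve


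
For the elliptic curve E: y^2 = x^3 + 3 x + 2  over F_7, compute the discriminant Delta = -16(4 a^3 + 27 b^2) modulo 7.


4 a^3 + 27 b^2 = 4*3^3 + 27*2^2 = 108 + 108 = 216
Delta = -16 * (216) = -3456
Delta mod 7 = 2

Delta = 2 (mod 7)


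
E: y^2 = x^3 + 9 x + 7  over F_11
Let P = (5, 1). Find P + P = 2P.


Doubling: s = (3 x1^2 + a) / (2 y1)
s = (3*5^2 + 9) / (2*1) mod 11 = 9
x3 = s^2 - 2 x1 mod 11 = 9^2 - 2*5 = 5
y3 = s (x1 - x3) - y1 mod 11 = 9 * (5 - 5) - 1 = 10

2P = (5, 10)


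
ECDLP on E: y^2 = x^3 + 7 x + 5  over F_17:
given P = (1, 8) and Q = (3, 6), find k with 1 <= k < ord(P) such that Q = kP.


Enumerate multiples of P until we hit Q = (3, 6):
  1P = (1, 8)
  2P = (13, 10)
  3P = (12, 10)
  4P = (6, 5)
  5P = (9, 7)
  6P = (11, 6)
  7P = (3, 6)
Match found at i = 7.

k = 7


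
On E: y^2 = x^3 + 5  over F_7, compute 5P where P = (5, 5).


k = 5 = 101_2 (binary, LSB first: 101)
Double-and-add from P = (5, 5):
  bit 0 = 1: acc = O + (5, 5) = (5, 5)
  bit 1 = 0: acc unchanged = (5, 5)
  bit 2 = 1: acc = (5, 5) + (3, 5) = (6, 2)

5P = (6, 2)


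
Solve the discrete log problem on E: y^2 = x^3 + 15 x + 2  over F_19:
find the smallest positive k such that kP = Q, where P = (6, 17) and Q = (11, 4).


Enumerate multiples of P until we hit Q = (11, 4):
  1P = (6, 17)
  2P = (18, 10)
  3P = (15, 12)
  4P = (3, 13)
  5P = (16, 14)
  6P = (14, 12)
  7P = (8, 8)
  8P = (11, 15)
  9P = (9, 7)
  10P = (13, 0)
  11P = (9, 12)
  12P = (11, 4)
Match found at i = 12.

k = 12


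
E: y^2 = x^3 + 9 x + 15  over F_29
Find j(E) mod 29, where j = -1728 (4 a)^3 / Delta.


Delta = -16(4 a^3 + 27 b^2) mod 29 = 13
-1728 * (4 a)^3 = -1728 * (4*9)^3 mod 29 = 27
j = 27 * 13^(-1) mod 29 = 11

j = 11 (mod 29)


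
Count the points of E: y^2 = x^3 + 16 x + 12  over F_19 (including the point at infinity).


For each x in F_19, count y with y^2 = x^3 + 16 x + 12 mod 19:
  x = 3: RHS = 11, y in [7, 12]  -> 2 point(s)
  x = 4: RHS = 7, y in [8, 11]  -> 2 point(s)
  x = 6: RHS = 1, y in [1, 18]  -> 2 point(s)
  x = 7: RHS = 11, y in [7, 12]  -> 2 point(s)
  x = 8: RHS = 6, y in [5, 14]  -> 2 point(s)
  x = 9: RHS = 11, y in [7, 12]  -> 2 point(s)
  x = 13: RHS = 4, y in [2, 17]  -> 2 point(s)
  x = 14: RHS = 16, y in [4, 15]  -> 2 point(s)
  x = 15: RHS = 17, y in [6, 13]  -> 2 point(s)
Affine points: 18. Add the point at infinity: total = 19.

#E(F_19) = 19


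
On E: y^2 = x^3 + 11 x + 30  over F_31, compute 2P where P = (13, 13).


Doubling: s = (3 x1^2 + a) / (2 y1)
s = (3*13^2 + 11) / (2*13) mod 31 = 8
x3 = s^2 - 2 x1 mod 31 = 8^2 - 2*13 = 7
y3 = s (x1 - x3) - y1 mod 31 = 8 * (13 - 7) - 13 = 4

2P = (7, 4)


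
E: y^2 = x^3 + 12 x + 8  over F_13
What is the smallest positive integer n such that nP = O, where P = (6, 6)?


Compute successive multiples of P until we hit O:
  1P = (6, 6)
  2P = (10, 6)
  3P = (10, 7)
  4P = (6, 7)
  5P = O

ord(P) = 5


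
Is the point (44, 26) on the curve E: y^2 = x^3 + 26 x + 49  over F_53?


Check whether y^2 = x^3 + 26 x + 49 (mod 53) for (x, y) = (44, 26).
LHS: y^2 = 26^2 mod 53 = 40
RHS: x^3 + 26 x + 49 = 44^3 + 26*44 + 49 mod 53 = 40
LHS = RHS

Yes, on the curve


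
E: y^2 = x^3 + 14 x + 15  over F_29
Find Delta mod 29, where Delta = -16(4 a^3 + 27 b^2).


4 a^3 + 27 b^2 = 4*14^3 + 27*15^2 = 10976 + 6075 = 17051
Delta = -16 * (17051) = -272816
Delta mod 29 = 16

Delta = 16 (mod 29)


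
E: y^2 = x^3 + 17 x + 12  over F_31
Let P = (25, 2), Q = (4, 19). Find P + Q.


P != Q, so use the chord formula.
s = (y2 - y1) / (x2 - x1) = (17) / (10) mod 31 = 11
x3 = s^2 - x1 - x2 mod 31 = 11^2 - 25 - 4 = 30
y3 = s (x1 - x3) - y1 mod 31 = 11 * (25 - 30) - 2 = 5

P + Q = (30, 5)


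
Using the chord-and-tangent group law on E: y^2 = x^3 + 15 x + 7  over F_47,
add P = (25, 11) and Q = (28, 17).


P != Q, so use the chord formula.
s = (y2 - y1) / (x2 - x1) = (6) / (3) mod 47 = 2
x3 = s^2 - x1 - x2 mod 47 = 2^2 - 25 - 28 = 45
y3 = s (x1 - x3) - y1 mod 47 = 2 * (25 - 45) - 11 = 43

P + Q = (45, 43)


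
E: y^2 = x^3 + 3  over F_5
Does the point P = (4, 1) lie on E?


Check whether y^2 = x^3 + 0 x + 3 (mod 5) for (x, y) = (4, 1).
LHS: y^2 = 1^2 mod 5 = 1
RHS: x^3 + 0 x + 3 = 4^3 + 0*4 + 3 mod 5 = 2
LHS != RHS

No, not on the curve


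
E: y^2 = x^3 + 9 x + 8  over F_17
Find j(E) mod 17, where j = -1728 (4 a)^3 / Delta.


Delta = -16(4 a^3 + 27 b^2) mod 17 = 3
-1728 * (4 a)^3 = -1728 * (4*9)^3 mod 17 = 14
j = 14 * 3^(-1) mod 17 = 16

j = 16 (mod 17)


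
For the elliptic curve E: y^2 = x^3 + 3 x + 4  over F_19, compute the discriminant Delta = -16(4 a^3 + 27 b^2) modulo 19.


4 a^3 + 27 b^2 = 4*3^3 + 27*4^2 = 108 + 432 = 540
Delta = -16 * (540) = -8640
Delta mod 19 = 5

Delta = 5 (mod 19)


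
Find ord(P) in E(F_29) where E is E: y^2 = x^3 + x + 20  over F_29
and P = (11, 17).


Compute successive multiples of P until we hit O:
  1P = (11, 17)
  2P = (1, 15)
  3P = (24, 21)
  4P = (14, 20)
  5P = (5, 18)
  6P = (9, 2)
  7P = (0, 22)
  8P = (23, 28)
  ... (continuing to 33P)
  33P = O

ord(P) = 33


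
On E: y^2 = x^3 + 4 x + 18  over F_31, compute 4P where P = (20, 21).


k = 4 = 100_2 (binary, LSB first: 001)
Double-and-add from P = (20, 21):
  bit 0 = 0: acc unchanged = O
  bit 1 = 0: acc unchanged = O
  bit 2 = 1: acc = O + (24, 22) = (24, 22)

4P = (24, 22)


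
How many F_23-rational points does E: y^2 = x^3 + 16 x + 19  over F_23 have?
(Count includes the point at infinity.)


For each x in F_23, count y with y^2 = x^3 + 16 x + 19 mod 23:
  x = 1: RHS = 13, y in [6, 17]  -> 2 point(s)
  x = 2: RHS = 13, y in [6, 17]  -> 2 point(s)
  x = 3: RHS = 2, y in [5, 18]  -> 2 point(s)
  x = 4: RHS = 9, y in [3, 20]  -> 2 point(s)
  x = 6: RHS = 9, y in [3, 20]  -> 2 point(s)
  x = 9: RHS = 18, y in [8, 15]  -> 2 point(s)
  x = 10: RHS = 6, y in [11, 12]  -> 2 point(s)
  x = 11: RHS = 8, y in [10, 13]  -> 2 point(s)
  x = 13: RHS = 9, y in [3, 20]  -> 2 point(s)
  x = 15: RHS = 0, y in [0]  -> 1 point(s)
  x = 16: RHS = 1, y in [1, 22]  -> 2 point(s)
  x = 17: RHS = 6, y in [11, 12]  -> 2 point(s)
  x = 19: RHS = 6, y in [11, 12]  -> 2 point(s)
  x = 20: RHS = 13, y in [6, 17]  -> 2 point(s)
  x = 21: RHS = 2, y in [5, 18]  -> 2 point(s)
  x = 22: RHS = 2, y in [5, 18]  -> 2 point(s)
Affine points: 31. Add the point at infinity: total = 32.

#E(F_23) = 32


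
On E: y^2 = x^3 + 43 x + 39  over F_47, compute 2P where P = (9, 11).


Doubling: s = (3 x1^2 + a) / (2 y1)
s = (3*9^2 + 43) / (2*11) mod 47 = 13
x3 = s^2 - 2 x1 mod 47 = 13^2 - 2*9 = 10
y3 = s (x1 - x3) - y1 mod 47 = 13 * (9 - 10) - 11 = 23

2P = (10, 23)


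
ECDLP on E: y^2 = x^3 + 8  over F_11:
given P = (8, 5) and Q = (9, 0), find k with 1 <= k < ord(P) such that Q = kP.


Enumerate multiples of P until we hit Q = (9, 0):
  1P = (8, 5)
  2P = (9, 0)
Match found at i = 2.

k = 2


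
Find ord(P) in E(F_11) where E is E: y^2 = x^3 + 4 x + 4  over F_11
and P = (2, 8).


Compute successive multiples of P until we hit O:
  1P = (2, 8)
  2P = (8, 8)
  3P = (1, 3)
  4P = (0, 2)
  5P = (7, 10)
  6P = (7, 1)
  7P = (0, 9)
  8P = (1, 8)
  ... (continuing to 11P)
  11P = O

ord(P) = 11


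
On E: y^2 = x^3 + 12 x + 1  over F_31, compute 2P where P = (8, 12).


Doubling: s = (3 x1^2 + a) / (2 y1)
s = (3*8^2 + 12) / (2*12) mod 31 = 24
x3 = s^2 - 2 x1 mod 31 = 24^2 - 2*8 = 2
y3 = s (x1 - x3) - y1 mod 31 = 24 * (8 - 2) - 12 = 8

2P = (2, 8)


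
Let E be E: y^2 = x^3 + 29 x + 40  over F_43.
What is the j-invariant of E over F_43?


Delta = -16(4 a^3 + 27 b^2) mod 43 = 29
-1728 * (4 a)^3 = -1728 * (4*29)^3 mod 43 = 32
j = 32 * 29^(-1) mod 43 = 10

j = 10 (mod 43)


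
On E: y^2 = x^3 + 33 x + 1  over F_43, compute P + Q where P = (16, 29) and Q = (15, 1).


P != Q, so use the chord formula.
s = (y2 - y1) / (x2 - x1) = (15) / (42) mod 43 = 28
x3 = s^2 - x1 - x2 mod 43 = 28^2 - 16 - 15 = 22
y3 = s (x1 - x3) - y1 mod 43 = 28 * (16 - 22) - 29 = 18

P + Q = (22, 18)


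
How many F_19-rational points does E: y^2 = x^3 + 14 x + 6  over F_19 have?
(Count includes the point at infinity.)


For each x in F_19, count y with y^2 = x^3 + 14 x + 6 mod 19:
  x = 0: RHS = 6, y in [5, 14]  -> 2 point(s)
  x = 2: RHS = 4, y in [2, 17]  -> 2 point(s)
  x = 5: RHS = 11, y in [7, 12]  -> 2 point(s)
  x = 9: RHS = 6, y in [5, 14]  -> 2 point(s)
  x = 10: RHS = 6, y in [5, 14]  -> 2 point(s)
  x = 11: RHS = 9, y in [3, 16]  -> 2 point(s)
  x = 14: RHS = 1, y in [1, 18]  -> 2 point(s)
  x = 15: RHS = 0, y in [0]  -> 1 point(s)
Affine points: 15. Add the point at infinity: total = 16.

#E(F_19) = 16


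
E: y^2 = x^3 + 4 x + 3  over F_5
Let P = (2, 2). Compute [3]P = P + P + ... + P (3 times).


k = 3 = 11_2 (binary, LSB first: 11)
Double-and-add from P = (2, 2):
  bit 0 = 1: acc = O + (2, 2) = (2, 2)
  bit 1 = 1: acc = (2, 2) + (2, 3) = O

3P = O


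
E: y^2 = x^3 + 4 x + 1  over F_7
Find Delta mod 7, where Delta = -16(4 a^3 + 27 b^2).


4 a^3 + 27 b^2 = 4*4^3 + 27*1^2 = 256 + 27 = 283
Delta = -16 * (283) = -4528
Delta mod 7 = 1

Delta = 1 (mod 7)


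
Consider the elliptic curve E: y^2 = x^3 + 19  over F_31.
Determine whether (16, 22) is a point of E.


Check whether y^2 = x^3 + 0 x + 19 (mod 31) for (x, y) = (16, 22).
LHS: y^2 = 22^2 mod 31 = 19
RHS: x^3 + 0 x + 19 = 16^3 + 0*16 + 19 mod 31 = 23
LHS != RHS

No, not on the curve


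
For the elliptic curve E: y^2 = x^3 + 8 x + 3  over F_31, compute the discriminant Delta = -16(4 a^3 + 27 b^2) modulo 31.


4 a^3 + 27 b^2 = 4*8^3 + 27*3^2 = 2048 + 243 = 2291
Delta = -16 * (2291) = -36656
Delta mod 31 = 17

Delta = 17 (mod 31)


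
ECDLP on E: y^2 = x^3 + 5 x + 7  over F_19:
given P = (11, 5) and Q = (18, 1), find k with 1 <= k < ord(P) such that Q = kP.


Enumerate multiples of P until we hit Q = (18, 1):
  1P = (11, 5)
  2P = (3, 12)
  3P = (12, 3)
  4P = (0, 11)
  5P = (5, 9)
  6P = (14, 16)
  7P = (18, 1)
Match found at i = 7.

k = 7


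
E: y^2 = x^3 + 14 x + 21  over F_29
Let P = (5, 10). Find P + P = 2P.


Doubling: s = (3 x1^2 + a) / (2 y1)
s = (3*5^2 + 14) / (2*10) mod 29 = 3
x3 = s^2 - 2 x1 mod 29 = 3^2 - 2*5 = 28
y3 = s (x1 - x3) - y1 mod 29 = 3 * (5 - 28) - 10 = 8

2P = (28, 8)


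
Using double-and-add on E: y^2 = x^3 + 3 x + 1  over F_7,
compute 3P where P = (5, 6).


k = 3 = 11_2 (binary, LSB first: 11)
Double-and-add from P = (5, 6):
  bit 0 = 1: acc = O + (5, 6) = (5, 6)
  bit 1 = 1: acc = (5, 6) + (6, 5) = (4, 0)

3P = (4, 0)


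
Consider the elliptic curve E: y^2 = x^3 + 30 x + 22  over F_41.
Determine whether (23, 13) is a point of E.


Check whether y^2 = x^3 + 30 x + 22 (mod 41) for (x, y) = (23, 13).
LHS: y^2 = 13^2 mod 41 = 5
RHS: x^3 + 30 x + 22 = 23^3 + 30*23 + 22 mod 41 = 5
LHS = RHS

Yes, on the curve


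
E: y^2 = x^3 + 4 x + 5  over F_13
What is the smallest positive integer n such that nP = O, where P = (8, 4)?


Compute successive multiples of P until we hit O:
  1P = (8, 4)
  2P = (9, 4)
  3P = (9, 9)
  4P = (8, 9)
  5P = O

ord(P) = 5


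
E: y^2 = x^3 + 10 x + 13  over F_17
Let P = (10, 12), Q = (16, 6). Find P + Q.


P != Q, so use the chord formula.
s = (y2 - y1) / (x2 - x1) = (11) / (6) mod 17 = 16
x3 = s^2 - x1 - x2 mod 17 = 16^2 - 10 - 16 = 9
y3 = s (x1 - x3) - y1 mod 17 = 16 * (10 - 9) - 12 = 4

P + Q = (9, 4)


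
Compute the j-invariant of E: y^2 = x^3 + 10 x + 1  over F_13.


Delta = -16(4 a^3 + 27 b^2) mod 13 = 9
-1728 * (4 a)^3 = -1728 * (4*10)^3 mod 13 = 1
j = 1 * 9^(-1) mod 13 = 3

j = 3 (mod 13)


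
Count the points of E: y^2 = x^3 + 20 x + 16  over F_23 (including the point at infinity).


For each x in F_23, count y with y^2 = x^3 + 20 x + 16 mod 23:
  x = 0: RHS = 16, y in [4, 19]  -> 2 point(s)
  x = 2: RHS = 18, y in [8, 15]  -> 2 point(s)
  x = 7: RHS = 16, y in [4, 19]  -> 2 point(s)
  x = 11: RHS = 3, y in [7, 16]  -> 2 point(s)
  x = 12: RHS = 6, y in [11, 12]  -> 2 point(s)
  x = 13: RHS = 12, y in [9, 14]  -> 2 point(s)
  x = 14: RHS = 4, y in [2, 21]  -> 2 point(s)
  x = 16: RHS = 16, y in [4, 19]  -> 2 point(s)
  x = 17: RHS = 2, y in [5, 18]  -> 2 point(s)
  x = 22: RHS = 18, y in [8, 15]  -> 2 point(s)
Affine points: 20. Add the point at infinity: total = 21.

#E(F_23) = 21


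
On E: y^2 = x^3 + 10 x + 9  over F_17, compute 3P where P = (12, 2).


k = 3 = 11_2 (binary, LSB first: 11)
Double-and-add from P = (12, 2):
  bit 0 = 1: acc = O + (12, 2) = (12, 2)
  bit 1 = 1: acc = (12, 2) + (10, 15) = (16, 7)

3P = (16, 7)


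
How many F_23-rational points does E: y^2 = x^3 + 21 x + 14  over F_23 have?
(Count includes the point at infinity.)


For each x in F_23, count y with y^2 = x^3 + 21 x + 14 mod 23:
  x = 1: RHS = 13, y in [6, 17]  -> 2 point(s)
  x = 2: RHS = 18, y in [8, 15]  -> 2 point(s)
  x = 3: RHS = 12, y in [9, 14]  -> 2 point(s)
  x = 4: RHS = 1, y in [1, 22]  -> 2 point(s)
  x = 8: RHS = 4, y in [2, 21]  -> 2 point(s)
  x = 9: RHS = 12, y in [9, 14]  -> 2 point(s)
  x = 11: RHS = 12, y in [9, 14]  -> 2 point(s)
  x = 12: RHS = 16, y in [4, 19]  -> 2 point(s)
  x = 13: RHS = 0, y in [0]  -> 1 point(s)
  x = 14: RHS = 16, y in [4, 19]  -> 2 point(s)
  x = 15: RHS = 1, y in [1, 22]  -> 2 point(s)
  x = 19: RHS = 4, y in [2, 21]  -> 2 point(s)
  x = 20: RHS = 16, y in [4, 19]  -> 2 point(s)
Affine points: 25. Add the point at infinity: total = 26.

#E(F_23) = 26


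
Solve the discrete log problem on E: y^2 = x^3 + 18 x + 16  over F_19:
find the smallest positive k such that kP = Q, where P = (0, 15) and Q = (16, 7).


Enumerate multiples of P until we hit Q = (16, 7):
  1P = (0, 15)
  2P = (11, 5)
  3P = (6, 6)
  4P = (1, 15)
  5P = (18, 4)
  6P = (8, 11)
  7P = (16, 12)
  8P = (4, 0)
  9P = (16, 7)
Match found at i = 9.

k = 9


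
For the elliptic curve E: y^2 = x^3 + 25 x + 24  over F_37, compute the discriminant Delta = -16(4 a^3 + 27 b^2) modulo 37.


4 a^3 + 27 b^2 = 4*25^3 + 27*24^2 = 62500 + 15552 = 78052
Delta = -16 * (78052) = -1248832
Delta mod 37 = 29

Delta = 29 (mod 37)


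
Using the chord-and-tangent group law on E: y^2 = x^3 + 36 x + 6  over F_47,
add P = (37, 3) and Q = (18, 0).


P != Q, so use the chord formula.
s = (y2 - y1) / (x2 - x1) = (44) / (28) mod 47 = 15
x3 = s^2 - x1 - x2 mod 47 = 15^2 - 37 - 18 = 29
y3 = s (x1 - x3) - y1 mod 47 = 15 * (37 - 29) - 3 = 23

P + Q = (29, 23)


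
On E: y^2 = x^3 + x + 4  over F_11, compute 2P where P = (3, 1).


Doubling: s = (3 x1^2 + a) / (2 y1)
s = (3*3^2 + 1) / (2*1) mod 11 = 3
x3 = s^2 - 2 x1 mod 11 = 3^2 - 2*3 = 3
y3 = s (x1 - x3) - y1 mod 11 = 3 * (3 - 3) - 1 = 10

2P = (3, 10)


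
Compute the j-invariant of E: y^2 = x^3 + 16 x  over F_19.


Delta = -16(4 a^3 + 27 b^2) mod 19 = 18
-1728 * (4 a)^3 = -1728 * (4*16)^3 mod 19 = 1
j = 1 * 18^(-1) mod 19 = 18

j = 18 (mod 19)


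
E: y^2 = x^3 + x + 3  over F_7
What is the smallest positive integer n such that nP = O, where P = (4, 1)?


Compute successive multiples of P until we hit O:
  1P = (4, 1)
  2P = (6, 6)
  3P = (5, 0)
  4P = (6, 1)
  5P = (4, 6)
  6P = O

ord(P) = 6


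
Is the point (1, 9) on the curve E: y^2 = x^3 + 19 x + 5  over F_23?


Check whether y^2 = x^3 + 19 x + 5 (mod 23) for (x, y) = (1, 9).
LHS: y^2 = 9^2 mod 23 = 12
RHS: x^3 + 19 x + 5 = 1^3 + 19*1 + 5 mod 23 = 2
LHS != RHS

No, not on the curve


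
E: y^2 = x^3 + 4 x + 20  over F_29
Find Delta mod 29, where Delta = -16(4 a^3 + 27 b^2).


4 a^3 + 27 b^2 = 4*4^3 + 27*20^2 = 256 + 10800 = 11056
Delta = -16 * (11056) = -176896
Delta mod 29 = 4

Delta = 4 (mod 29)


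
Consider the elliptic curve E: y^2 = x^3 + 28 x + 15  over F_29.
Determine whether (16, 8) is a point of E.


Check whether y^2 = x^3 + 28 x + 15 (mod 29) for (x, y) = (16, 8).
LHS: y^2 = 8^2 mod 29 = 6
RHS: x^3 + 28 x + 15 = 16^3 + 28*16 + 15 mod 29 = 6
LHS = RHS

Yes, on the curve


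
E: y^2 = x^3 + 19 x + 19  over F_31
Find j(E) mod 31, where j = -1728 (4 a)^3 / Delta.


Delta = -16(4 a^3 + 27 b^2) mod 31 = 24
-1728 * (4 a)^3 = -1728 * (4*19)^3 mod 31 = 4
j = 4 * 24^(-1) mod 31 = 26

j = 26 (mod 31)


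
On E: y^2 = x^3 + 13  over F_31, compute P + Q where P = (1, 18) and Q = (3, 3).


P != Q, so use the chord formula.
s = (y2 - y1) / (x2 - x1) = (16) / (2) mod 31 = 8
x3 = s^2 - x1 - x2 mod 31 = 8^2 - 1 - 3 = 29
y3 = s (x1 - x3) - y1 mod 31 = 8 * (1 - 29) - 18 = 6

P + Q = (29, 6)


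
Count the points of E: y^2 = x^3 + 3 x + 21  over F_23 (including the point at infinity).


For each x in F_23, count y with y^2 = x^3 + 3 x + 21 mod 23:
  x = 1: RHS = 2, y in [5, 18]  -> 2 point(s)
  x = 2: RHS = 12, y in [9, 14]  -> 2 point(s)
  x = 5: RHS = 0, y in [0]  -> 1 point(s)
  x = 6: RHS = 2, y in [5, 18]  -> 2 point(s)
  x = 9: RHS = 18, y in [8, 15]  -> 2 point(s)
  x = 10: RHS = 16, y in [4, 19]  -> 2 point(s)
  x = 13: RHS = 3, y in [7, 16]  -> 2 point(s)
  x = 14: RHS = 1, y in [1, 22]  -> 2 point(s)
  x = 16: RHS = 2, y in [5, 18]  -> 2 point(s)
  x = 20: RHS = 8, y in [10, 13]  -> 2 point(s)
Affine points: 19. Add the point at infinity: total = 20.

#E(F_23) = 20


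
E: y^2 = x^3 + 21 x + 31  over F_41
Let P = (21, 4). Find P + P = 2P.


Doubling: s = (3 x1^2 + a) / (2 y1)
s = (3*21^2 + 21) / (2*4) mod 41 = 4
x3 = s^2 - 2 x1 mod 41 = 4^2 - 2*21 = 15
y3 = s (x1 - x3) - y1 mod 41 = 4 * (21 - 15) - 4 = 20

2P = (15, 20)


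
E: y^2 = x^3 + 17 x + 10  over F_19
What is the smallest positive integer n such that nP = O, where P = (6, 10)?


Compute successive multiples of P until we hit O:
  1P = (6, 10)
  2P = (14, 16)
  3P = (15, 7)
  4P = (15, 12)
  5P = (14, 3)
  6P = (6, 9)
  7P = O

ord(P) = 7


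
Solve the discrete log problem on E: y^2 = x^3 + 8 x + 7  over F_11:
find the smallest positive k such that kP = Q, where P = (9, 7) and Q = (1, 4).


Enumerate multiples of P until we hit Q = (1, 4):
  1P = (9, 7)
  2P = (2, 3)
  3P = (1, 7)
  4P = (1, 4)
Match found at i = 4.

k = 4


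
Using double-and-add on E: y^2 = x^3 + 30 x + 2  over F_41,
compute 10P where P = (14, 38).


k = 10 = 1010_2 (binary, LSB first: 0101)
Double-and-add from P = (14, 38):
  bit 0 = 0: acc unchanged = O
  bit 1 = 1: acc = O + (3, 18) = (3, 18)
  bit 2 = 0: acc unchanged = (3, 18)
  bit 3 = 1: acc = (3, 18) + (8, 37) = (10, 21)

10P = (10, 21)


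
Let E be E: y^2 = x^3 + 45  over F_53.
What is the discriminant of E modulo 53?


4 a^3 + 27 b^2 = 4*0^3 + 27*45^2 = 0 + 54675 = 54675
Delta = -16 * (54675) = -874800
Delta mod 53 = 18

Delta = 18 (mod 53)


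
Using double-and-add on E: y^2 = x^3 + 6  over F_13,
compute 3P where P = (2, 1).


k = 3 = 11_2 (binary, LSB first: 11)
Double-and-add from P = (2, 1):
  bit 0 = 1: acc = O + (2, 1) = (2, 1)
  bit 1 = 1: acc = (2, 1) + (6, 1) = (5, 12)

3P = (5, 12)


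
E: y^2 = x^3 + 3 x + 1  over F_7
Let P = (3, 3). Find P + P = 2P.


Doubling: s = (3 x1^2 + a) / (2 y1)
s = (3*3^2 + 3) / (2*3) mod 7 = 5
x3 = s^2 - 2 x1 mod 7 = 5^2 - 2*3 = 5
y3 = s (x1 - x3) - y1 mod 7 = 5 * (3 - 5) - 3 = 1

2P = (5, 1)


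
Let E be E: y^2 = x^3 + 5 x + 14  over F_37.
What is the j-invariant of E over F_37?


Delta = -16(4 a^3 + 27 b^2) mod 37 = 13
-1728 * (4 a)^3 = -1728 * (4*5)^3 mod 37 = 14
j = 14 * 13^(-1) mod 37 = 21

j = 21 (mod 37)


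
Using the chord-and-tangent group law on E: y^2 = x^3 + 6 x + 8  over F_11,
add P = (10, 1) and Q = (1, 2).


P != Q, so use the chord formula.
s = (y2 - y1) / (x2 - x1) = (1) / (2) mod 11 = 6
x3 = s^2 - x1 - x2 mod 11 = 6^2 - 10 - 1 = 3
y3 = s (x1 - x3) - y1 mod 11 = 6 * (10 - 3) - 1 = 8

P + Q = (3, 8)


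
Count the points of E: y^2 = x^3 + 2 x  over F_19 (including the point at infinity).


For each x in F_19, count y with y^2 = x^3 + 2 x + 0 mod 19:
  x = 0: RHS = 0, y in [0]  -> 1 point(s)
  x = 6: RHS = 0, y in [0]  -> 1 point(s)
  x = 9: RHS = 6, y in [5, 14]  -> 2 point(s)
  x = 11: RHS = 4, y in [2, 17]  -> 2 point(s)
  x = 12: RHS = 4, y in [2, 17]  -> 2 point(s)
  x = 13: RHS = 0, y in [0]  -> 1 point(s)
  x = 14: RHS = 17, y in [6, 13]  -> 2 point(s)
  x = 15: RHS = 4, y in [2, 17]  -> 2 point(s)
  x = 16: RHS = 5, y in [9, 10]  -> 2 point(s)
  x = 17: RHS = 7, y in [8, 11]  -> 2 point(s)
  x = 18: RHS = 16, y in [4, 15]  -> 2 point(s)
Affine points: 19. Add the point at infinity: total = 20.

#E(F_19) = 20


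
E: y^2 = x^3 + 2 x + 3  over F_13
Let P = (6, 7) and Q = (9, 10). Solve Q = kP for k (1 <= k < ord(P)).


Enumerate multiples of P until we hit Q = (9, 10):
  1P = (6, 7)
  2P = (11, 2)
  3P = (10, 10)
  4P = (0, 4)
  5P = (4, 7)
  6P = (3, 6)
  7P = (7, 10)
  8P = (9, 10)
Match found at i = 8.

k = 8


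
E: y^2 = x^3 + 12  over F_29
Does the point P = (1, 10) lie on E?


Check whether y^2 = x^3 + 0 x + 12 (mod 29) for (x, y) = (1, 10).
LHS: y^2 = 10^2 mod 29 = 13
RHS: x^3 + 0 x + 12 = 1^3 + 0*1 + 12 mod 29 = 13
LHS = RHS

Yes, on the curve


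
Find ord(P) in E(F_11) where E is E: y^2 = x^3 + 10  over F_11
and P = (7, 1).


Compute successive multiples of P until we hit O:
  1P = (7, 1)
  2P = (1, 0)
  3P = (7, 10)
  4P = O

ord(P) = 4


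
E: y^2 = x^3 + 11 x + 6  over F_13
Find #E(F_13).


For each x in F_13, count y with y^2 = x^3 + 11 x + 6 mod 13:
  x = 2: RHS = 10, y in [6, 7]  -> 2 point(s)
  x = 3: RHS = 1, y in [1, 12]  -> 2 point(s)
  x = 4: RHS = 10, y in [6, 7]  -> 2 point(s)
  x = 5: RHS = 4, y in [2, 11]  -> 2 point(s)
  x = 7: RHS = 10, y in [6, 7]  -> 2 point(s)
Affine points: 10. Add the point at infinity: total = 11.

#E(F_13) = 11


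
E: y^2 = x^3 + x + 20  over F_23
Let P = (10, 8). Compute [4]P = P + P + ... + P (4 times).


k = 4 = 100_2 (binary, LSB first: 001)
Double-and-add from P = (10, 8):
  bit 0 = 0: acc unchanged = O
  bit 1 = 0: acc unchanged = O
  bit 2 = 1: acc = O + (7, 18) = (7, 18)

4P = (7, 18)


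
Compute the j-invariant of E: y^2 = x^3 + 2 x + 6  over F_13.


Delta = -16(4 a^3 + 27 b^2) mod 13 = 4
-1728 * (4 a)^3 = -1728 * (4*2)^3 mod 13 = 5
j = 5 * 4^(-1) mod 13 = 11

j = 11 (mod 13)


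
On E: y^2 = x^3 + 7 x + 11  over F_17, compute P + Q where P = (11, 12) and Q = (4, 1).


P != Q, so use the chord formula.
s = (y2 - y1) / (x2 - x1) = (6) / (10) mod 17 = 4
x3 = s^2 - x1 - x2 mod 17 = 4^2 - 11 - 4 = 1
y3 = s (x1 - x3) - y1 mod 17 = 4 * (11 - 1) - 12 = 11

P + Q = (1, 11)


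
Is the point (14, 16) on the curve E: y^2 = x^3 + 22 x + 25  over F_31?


Check whether y^2 = x^3 + 22 x + 25 (mod 31) for (x, y) = (14, 16).
LHS: y^2 = 16^2 mod 31 = 8
RHS: x^3 + 22 x + 25 = 14^3 + 22*14 + 25 mod 31 = 8
LHS = RHS

Yes, on the curve


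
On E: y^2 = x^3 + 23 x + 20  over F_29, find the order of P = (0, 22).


Compute successive multiples of P until we hit O:
  1P = (0, 22)
  2P = (28, 24)
  3P = (5, 17)
  4P = (25, 3)
  5P = (3, 0)
  6P = (25, 26)
  7P = (5, 12)
  8P = (28, 5)
  ... (continuing to 10P)
  10P = O

ord(P) = 10


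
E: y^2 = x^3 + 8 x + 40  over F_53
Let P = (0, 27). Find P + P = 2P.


Doubling: s = (3 x1^2 + a) / (2 y1)
s = (3*0^2 + 8) / (2*27) mod 53 = 8
x3 = s^2 - 2 x1 mod 53 = 8^2 - 2*0 = 11
y3 = s (x1 - x3) - y1 mod 53 = 8 * (0 - 11) - 27 = 44

2P = (11, 44)


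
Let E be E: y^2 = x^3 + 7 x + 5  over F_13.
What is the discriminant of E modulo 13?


4 a^3 + 27 b^2 = 4*7^3 + 27*5^2 = 1372 + 675 = 2047
Delta = -16 * (2047) = -32752
Delta mod 13 = 8

Delta = 8 (mod 13)


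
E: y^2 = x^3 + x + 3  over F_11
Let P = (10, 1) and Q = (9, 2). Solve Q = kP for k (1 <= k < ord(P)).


Enumerate multiples of P until we hit Q = (9, 2):
  1P = (10, 1)
  2P = (6, 7)
  3P = (0, 6)
  4P = (4, 7)
  5P = (9, 9)
  6P = (1, 4)
  7P = (5, 1)
  8P = (7, 10)
  9P = (3, 0)
  10P = (7, 1)
  11P = (5, 10)
  12P = (1, 7)
  13P = (9, 2)
Match found at i = 13.

k = 13


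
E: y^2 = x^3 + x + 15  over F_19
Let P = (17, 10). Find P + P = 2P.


Doubling: s = (3 x1^2 + a) / (2 y1)
s = (3*17^2 + 1) / (2*10) mod 19 = 13
x3 = s^2 - 2 x1 mod 19 = 13^2 - 2*17 = 2
y3 = s (x1 - x3) - y1 mod 19 = 13 * (17 - 2) - 10 = 14

2P = (2, 14)


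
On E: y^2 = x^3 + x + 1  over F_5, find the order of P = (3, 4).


Compute successive multiples of P until we hit O:
  1P = (3, 4)
  2P = (0, 4)
  3P = (2, 1)
  4P = (4, 3)
  5P = (4, 2)
  6P = (2, 4)
  7P = (0, 1)
  8P = (3, 1)
  ... (continuing to 9P)
  9P = O

ord(P) = 9


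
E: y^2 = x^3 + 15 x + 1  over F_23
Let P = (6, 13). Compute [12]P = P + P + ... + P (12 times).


k = 12 = 1100_2 (binary, LSB first: 0011)
Double-and-add from P = (6, 13):
  bit 0 = 0: acc unchanged = O
  bit 1 = 0: acc unchanged = O
  bit 2 = 1: acc = O + (15, 17) = (15, 17)
  bit 3 = 1: acc = (15, 17) + (16, 6) = (21, 3)

12P = (21, 3)


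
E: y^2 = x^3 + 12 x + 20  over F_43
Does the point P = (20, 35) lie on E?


Check whether y^2 = x^3 + 12 x + 20 (mod 43) for (x, y) = (20, 35).
LHS: y^2 = 35^2 mod 43 = 21
RHS: x^3 + 12 x + 20 = 20^3 + 12*20 + 20 mod 43 = 4
LHS != RHS

No, not on the curve


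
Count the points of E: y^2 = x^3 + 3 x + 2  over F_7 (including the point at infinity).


For each x in F_7, count y with y^2 = x^3 + 3 x + 2 mod 7:
  x = 0: RHS = 2, y in [3, 4]  -> 2 point(s)
  x = 2: RHS = 2, y in [3, 4]  -> 2 point(s)
  x = 4: RHS = 1, y in [1, 6]  -> 2 point(s)
  x = 5: RHS = 2, y in [3, 4]  -> 2 point(s)
Affine points: 8. Add the point at infinity: total = 9.

#E(F_7) = 9


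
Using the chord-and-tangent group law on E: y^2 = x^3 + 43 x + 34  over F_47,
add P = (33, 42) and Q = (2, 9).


P != Q, so use the chord formula.
s = (y2 - y1) / (x2 - x1) = (14) / (16) mod 47 = 42
x3 = s^2 - x1 - x2 mod 47 = 42^2 - 33 - 2 = 37
y3 = s (x1 - x3) - y1 mod 47 = 42 * (33 - 37) - 42 = 25

P + Q = (37, 25)


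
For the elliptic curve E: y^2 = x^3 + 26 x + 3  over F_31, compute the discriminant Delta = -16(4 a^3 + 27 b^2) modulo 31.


4 a^3 + 27 b^2 = 4*26^3 + 27*3^2 = 70304 + 243 = 70547
Delta = -16 * (70547) = -1128752
Delta mod 31 = 20

Delta = 20 (mod 31)


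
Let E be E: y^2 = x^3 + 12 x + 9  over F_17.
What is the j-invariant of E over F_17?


Delta = -16(4 a^3 + 27 b^2) mod 17 = 4
-1728 * (4 a)^3 = -1728 * (4*12)^3 mod 17 = 8
j = 8 * 4^(-1) mod 17 = 2

j = 2 (mod 17)


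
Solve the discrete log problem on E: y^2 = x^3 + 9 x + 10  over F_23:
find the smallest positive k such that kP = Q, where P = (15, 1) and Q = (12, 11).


Enumerate multiples of P until we hit Q = (12, 11):
  1P = (15, 1)
  2P = (2, 6)
  3P = (12, 12)
  4P = (12, 11)
Match found at i = 4.

k = 4


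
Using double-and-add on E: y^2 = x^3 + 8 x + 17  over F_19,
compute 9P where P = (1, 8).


k = 9 = 1001_2 (binary, LSB first: 1001)
Double-and-add from P = (1, 8):
  bit 0 = 1: acc = O + (1, 8) = (1, 8)
  bit 1 = 0: acc unchanged = (1, 8)
  bit 2 = 0: acc unchanged = (1, 8)
  bit 3 = 1: acc = (1, 8) + (14, 2) = (5, 7)

9P = (5, 7)


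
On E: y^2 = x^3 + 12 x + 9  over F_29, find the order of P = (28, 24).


Compute successive multiples of P until we hit O:
  1P = (28, 24)
  2P = (26, 2)
  3P = (9, 11)
  4P = (5, 7)
  5P = (0, 3)
  6P = (7, 28)
  7P = (16, 11)
  8P = (19, 22)
  ... (continuing to 39P)
  39P = O

ord(P) = 39
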